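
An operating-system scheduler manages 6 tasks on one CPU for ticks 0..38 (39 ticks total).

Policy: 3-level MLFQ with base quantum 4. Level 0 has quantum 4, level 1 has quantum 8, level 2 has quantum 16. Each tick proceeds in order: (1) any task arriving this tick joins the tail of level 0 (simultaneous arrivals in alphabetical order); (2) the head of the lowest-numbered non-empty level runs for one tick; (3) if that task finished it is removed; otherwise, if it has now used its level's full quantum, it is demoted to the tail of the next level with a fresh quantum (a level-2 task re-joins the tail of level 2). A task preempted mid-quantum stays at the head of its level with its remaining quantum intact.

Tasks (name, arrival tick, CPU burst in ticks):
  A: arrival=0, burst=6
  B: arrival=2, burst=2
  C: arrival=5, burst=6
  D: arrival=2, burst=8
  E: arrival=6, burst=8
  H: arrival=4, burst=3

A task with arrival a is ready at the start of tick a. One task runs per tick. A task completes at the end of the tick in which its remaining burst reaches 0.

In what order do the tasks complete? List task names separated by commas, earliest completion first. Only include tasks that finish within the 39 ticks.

t=0: L0/L1/L2 = A/-/- → run A
t=1: L0/L1/L2 = A/-/- → run A
t=2: L0/L1/L2 = ABD/-/- → run A
t=3: L0/L1/L2 = ABD/-/- → run A
t=4: L0/L1/L2 = BDH/A/- → run B
t=5: L0/L1/L2 = BDHC/A/- → run B
t=6: L0/L1/L2 = DHCE/A/- → run D
t=7: L0/L1/L2 = DHCE/A/- → run D
t=8: L0/L1/L2 = DHCE/A/- → run D
t=9: L0/L1/L2 = DHCE/A/- → run D
t=10: L0/L1/L2 = HCE/AD/- → run H
t=11: L0/L1/L2 = HCE/AD/- → run H
t=12: L0/L1/L2 = HCE/AD/- → run H
t=13: L0/L1/L2 = CE/AD/- → run C
t=14: L0/L1/L2 = CE/AD/- → run C
t=15: L0/L1/L2 = CE/AD/- → run C
t=16: L0/L1/L2 = CE/AD/- → run C
t=17: L0/L1/L2 = E/ADC/- → run E
t=18: L0/L1/L2 = E/ADC/- → run E
t=19: L0/L1/L2 = E/ADC/- → run E
t=20: L0/L1/L2 = E/ADC/- → run E
t=21: L0/L1/L2 = -/ADCE/- → run A
t=22: L0/L1/L2 = -/ADCE/- → run A
t=23: L0/L1/L2 = -/DCE/- → run D
t=24: L0/L1/L2 = -/DCE/- → run D
t=25: L0/L1/L2 = -/DCE/- → run D
t=26: L0/L1/L2 = -/DCE/- → run D
t=27: L0/L1/L2 = -/CE/- → run C
t=28: L0/L1/L2 = -/CE/- → run C
t=29: L0/L1/L2 = -/E/- → run E
t=30: L0/L1/L2 = -/E/- → run E
t=31: L0/L1/L2 = -/E/- → run E
t=32: L0/L1/L2 = -/E/- → run E
t=33: (idle)
t=34: (idle)
t=35: (idle)
t=36: (idle)
t=37: (idle)
t=38: (idle)

completion order = B, H, A, D, C, E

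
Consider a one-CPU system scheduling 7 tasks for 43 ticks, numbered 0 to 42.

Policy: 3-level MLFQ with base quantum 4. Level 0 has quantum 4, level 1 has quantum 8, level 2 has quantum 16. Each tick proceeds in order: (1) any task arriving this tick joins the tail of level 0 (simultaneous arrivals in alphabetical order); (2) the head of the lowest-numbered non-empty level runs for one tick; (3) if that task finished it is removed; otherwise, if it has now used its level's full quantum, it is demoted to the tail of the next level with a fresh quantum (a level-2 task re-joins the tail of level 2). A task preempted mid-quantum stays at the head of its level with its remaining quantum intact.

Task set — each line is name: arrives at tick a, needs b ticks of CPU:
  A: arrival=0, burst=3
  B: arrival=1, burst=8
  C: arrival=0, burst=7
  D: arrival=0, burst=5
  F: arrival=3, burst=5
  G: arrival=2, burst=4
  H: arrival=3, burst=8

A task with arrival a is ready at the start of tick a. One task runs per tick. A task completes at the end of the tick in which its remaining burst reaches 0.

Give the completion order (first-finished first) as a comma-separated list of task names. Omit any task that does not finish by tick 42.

t=0: L0/L1/L2 = ACD/-/- → run A
t=1: L0/L1/L2 = ACDB/-/- → run A
t=2: L0/L1/L2 = ACDBG/-/- → run A
t=3: L0/L1/L2 = CDBGFH/-/- → run C
t=4: L0/L1/L2 = CDBGFH/-/- → run C
t=5: L0/L1/L2 = CDBGFH/-/- → run C
t=6: L0/L1/L2 = CDBGFH/-/- → run C
t=7: L0/L1/L2 = DBGFH/C/- → run D
t=8: L0/L1/L2 = DBGFH/C/- → run D
t=9: L0/L1/L2 = DBGFH/C/- → run D
t=10: L0/L1/L2 = DBGFH/C/- → run D
t=11: L0/L1/L2 = BGFH/CD/- → run B
t=12: L0/L1/L2 = BGFH/CD/- → run B
t=13: L0/L1/L2 = BGFH/CD/- → run B
t=14: L0/L1/L2 = BGFH/CD/- → run B
t=15: L0/L1/L2 = GFH/CDB/- → run G
t=16: L0/L1/L2 = GFH/CDB/- → run G
t=17: L0/L1/L2 = GFH/CDB/- → run G
t=18: L0/L1/L2 = GFH/CDB/- → run G
t=19: L0/L1/L2 = FH/CDB/- → run F
t=20: L0/L1/L2 = FH/CDB/- → run F
t=21: L0/L1/L2 = FH/CDB/- → run F
t=22: L0/L1/L2 = FH/CDB/- → run F
t=23: L0/L1/L2 = H/CDBF/- → run H
t=24: L0/L1/L2 = H/CDBF/- → run H
t=25: L0/L1/L2 = H/CDBF/- → run H
t=26: L0/L1/L2 = H/CDBF/- → run H
t=27: L0/L1/L2 = -/CDBFH/- → run C
t=28: L0/L1/L2 = -/CDBFH/- → run C
t=29: L0/L1/L2 = -/CDBFH/- → run C
t=30: L0/L1/L2 = -/DBFH/- → run D
t=31: L0/L1/L2 = -/BFH/- → run B
t=32: L0/L1/L2 = -/BFH/- → run B
t=33: L0/L1/L2 = -/BFH/- → run B
t=34: L0/L1/L2 = -/BFH/- → run B
t=35: L0/L1/L2 = -/FH/- → run F
t=36: L0/L1/L2 = -/H/- → run H
t=37: L0/L1/L2 = -/H/- → run H
t=38: L0/L1/L2 = -/H/- → run H
t=39: L0/L1/L2 = -/H/- → run H
t=40: (idle)
t=41: (idle)
t=42: (idle)

completion order = A, G, C, D, B, F, H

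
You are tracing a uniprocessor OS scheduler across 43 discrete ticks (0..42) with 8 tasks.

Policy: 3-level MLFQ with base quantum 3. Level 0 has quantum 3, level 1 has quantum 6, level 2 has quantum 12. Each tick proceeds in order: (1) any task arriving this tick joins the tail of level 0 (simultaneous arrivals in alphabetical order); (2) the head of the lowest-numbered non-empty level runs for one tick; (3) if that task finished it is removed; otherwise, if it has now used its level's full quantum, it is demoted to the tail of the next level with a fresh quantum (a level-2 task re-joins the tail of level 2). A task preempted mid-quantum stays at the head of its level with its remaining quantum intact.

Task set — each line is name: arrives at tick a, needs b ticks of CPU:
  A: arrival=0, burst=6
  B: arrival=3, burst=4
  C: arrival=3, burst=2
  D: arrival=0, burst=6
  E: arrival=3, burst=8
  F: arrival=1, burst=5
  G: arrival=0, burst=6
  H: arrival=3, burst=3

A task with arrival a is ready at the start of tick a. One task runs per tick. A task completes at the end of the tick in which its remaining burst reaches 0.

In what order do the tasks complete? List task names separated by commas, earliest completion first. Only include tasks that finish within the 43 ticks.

t=0: L0/L1/L2 = ADG/-/- → run A
t=1: L0/L1/L2 = ADGF/-/- → run A
t=2: L0/L1/L2 = ADGF/-/- → run A
t=3: L0/L1/L2 = DGFBCEH/A/- → run D
t=4: L0/L1/L2 = DGFBCEH/A/- → run D
t=5: L0/L1/L2 = DGFBCEH/A/- → run D
t=6: L0/L1/L2 = GFBCEH/AD/- → run G
t=7: L0/L1/L2 = GFBCEH/AD/- → run G
t=8: L0/L1/L2 = GFBCEH/AD/- → run G
t=9: L0/L1/L2 = FBCEH/ADG/- → run F
t=10: L0/L1/L2 = FBCEH/ADG/- → run F
t=11: L0/L1/L2 = FBCEH/ADG/- → run F
t=12: L0/L1/L2 = BCEH/ADGF/- → run B
t=13: L0/L1/L2 = BCEH/ADGF/- → run B
t=14: L0/L1/L2 = BCEH/ADGF/- → run B
t=15: L0/L1/L2 = CEH/ADGFB/- → run C
t=16: L0/L1/L2 = CEH/ADGFB/- → run C
t=17: L0/L1/L2 = EH/ADGFB/- → run E
t=18: L0/L1/L2 = EH/ADGFB/- → run E
t=19: L0/L1/L2 = EH/ADGFB/- → run E
t=20: L0/L1/L2 = H/ADGFBE/- → run H
t=21: L0/L1/L2 = H/ADGFBE/- → run H
t=22: L0/L1/L2 = H/ADGFBE/- → run H
t=23: L0/L1/L2 = -/ADGFBE/- → run A
t=24: L0/L1/L2 = -/ADGFBE/- → run A
t=25: L0/L1/L2 = -/ADGFBE/- → run A
t=26: L0/L1/L2 = -/DGFBE/- → run D
t=27: L0/L1/L2 = -/DGFBE/- → run D
t=28: L0/L1/L2 = -/DGFBE/- → run D
t=29: L0/L1/L2 = -/GFBE/- → run G
t=30: L0/L1/L2 = -/GFBE/- → run G
t=31: L0/L1/L2 = -/GFBE/- → run G
t=32: L0/L1/L2 = -/FBE/- → run F
t=33: L0/L1/L2 = -/FBE/- → run F
t=34: L0/L1/L2 = -/BE/- → run B
t=35: L0/L1/L2 = -/E/- → run E
t=36: L0/L1/L2 = -/E/- → run E
t=37: L0/L1/L2 = -/E/- → run E
t=38: L0/L1/L2 = -/E/- → run E
t=39: L0/L1/L2 = -/E/- → run E
t=40: (idle)
t=41: (idle)
t=42: (idle)

completion order = C, H, A, D, G, F, B, E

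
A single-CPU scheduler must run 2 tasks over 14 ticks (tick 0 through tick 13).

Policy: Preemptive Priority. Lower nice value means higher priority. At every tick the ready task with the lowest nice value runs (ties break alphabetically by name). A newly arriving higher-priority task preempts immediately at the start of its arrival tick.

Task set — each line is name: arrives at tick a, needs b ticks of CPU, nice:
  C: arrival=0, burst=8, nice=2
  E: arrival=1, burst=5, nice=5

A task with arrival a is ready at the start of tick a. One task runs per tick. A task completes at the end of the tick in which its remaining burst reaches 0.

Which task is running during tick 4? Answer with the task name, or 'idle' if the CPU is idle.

t=0: ready={C} → run C
t=1: ready={C,E} → run C
t=2: ready={C,E} → run C
t=3: ready={C,E} → run C
t=4: ready={C,E} → run C
t=5: ready={C,E} → run C
t=6: ready={C,E} → run C
t=7: ready={C,E} → run C
t=8: ready={E} → run E
t=9: ready={E} → run E
t=10: ready={E} → run E
t=11: ready={E} → run E
t=12: ready={E} → run E
t=13: (idle)

running at tick 4 = C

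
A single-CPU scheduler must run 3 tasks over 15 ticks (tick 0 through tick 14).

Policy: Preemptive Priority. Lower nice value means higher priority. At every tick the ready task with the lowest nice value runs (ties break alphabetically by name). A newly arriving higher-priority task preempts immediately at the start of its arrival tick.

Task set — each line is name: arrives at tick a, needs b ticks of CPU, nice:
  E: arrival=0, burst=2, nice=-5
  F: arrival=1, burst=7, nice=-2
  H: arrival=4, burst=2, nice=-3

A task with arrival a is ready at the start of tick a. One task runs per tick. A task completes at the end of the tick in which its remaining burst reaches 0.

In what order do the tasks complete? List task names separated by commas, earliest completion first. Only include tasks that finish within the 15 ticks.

completion order = E, H, F

t=0: ready={E} → run E
t=1: ready={E,F} → run E
t=2: ready={F} → run F
t=3: ready={F} → run F
t=4: ready={F,H} → run H
t=5: ready={F,H} → run H
t=6: ready={F} → run F
t=7: ready={F} → run F
t=8: ready={F} → run F
t=9: ready={F} → run F
t=10: ready={F} → run F
t=11: (idle)
t=12: (idle)
t=13: (idle)
t=14: (idle)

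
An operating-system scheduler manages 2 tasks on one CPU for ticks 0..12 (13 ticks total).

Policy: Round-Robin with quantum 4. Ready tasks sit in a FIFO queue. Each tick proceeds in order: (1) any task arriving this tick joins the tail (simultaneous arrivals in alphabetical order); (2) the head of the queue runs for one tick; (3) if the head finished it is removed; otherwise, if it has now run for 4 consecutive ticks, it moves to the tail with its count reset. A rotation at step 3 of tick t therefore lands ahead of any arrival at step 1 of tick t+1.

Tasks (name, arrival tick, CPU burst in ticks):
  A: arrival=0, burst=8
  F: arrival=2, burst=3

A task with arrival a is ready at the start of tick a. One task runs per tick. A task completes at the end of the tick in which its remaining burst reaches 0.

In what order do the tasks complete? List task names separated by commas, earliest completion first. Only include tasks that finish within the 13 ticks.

completion order = F, A

t=0: queue=[A] q_used=0 → run A
t=1: queue=[A] q_used=1 → run A
t=2: queue=[A,F] q_used=2 → run A
t=3: queue=[A,F] q_used=3 → run A
t=4: queue=[F,A] q_used=0 → run F
t=5: queue=[F,A] q_used=1 → run F
t=6: queue=[F,A] q_used=2 → run F
t=7: queue=[A] q_used=0 → run A
t=8: queue=[A] q_used=1 → run A
t=9: queue=[A] q_used=2 → run A
t=10: queue=[A] q_used=3 → run A
t=11: (idle)
t=12: (idle)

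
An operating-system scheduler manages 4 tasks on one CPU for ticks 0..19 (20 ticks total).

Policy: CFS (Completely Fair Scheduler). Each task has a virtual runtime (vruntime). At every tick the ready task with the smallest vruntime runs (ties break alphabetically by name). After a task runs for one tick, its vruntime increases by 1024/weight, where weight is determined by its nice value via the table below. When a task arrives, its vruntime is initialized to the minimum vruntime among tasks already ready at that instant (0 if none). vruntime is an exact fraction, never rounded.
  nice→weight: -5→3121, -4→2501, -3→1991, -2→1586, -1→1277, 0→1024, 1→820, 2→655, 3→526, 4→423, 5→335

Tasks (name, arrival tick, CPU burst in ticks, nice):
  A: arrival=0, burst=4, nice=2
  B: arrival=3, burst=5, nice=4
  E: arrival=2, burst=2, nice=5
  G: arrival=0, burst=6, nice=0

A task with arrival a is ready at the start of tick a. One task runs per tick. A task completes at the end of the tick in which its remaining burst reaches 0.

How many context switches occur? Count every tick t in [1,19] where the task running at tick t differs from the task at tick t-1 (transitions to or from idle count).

t=0: vr[A=0 G=0] → run A
t=1: vr[A=1024/655 G=0] → run G
t=2: vr[A=1024/655 E=1 G=1] → run E
t=3: vr[A=1024/655 B=1 E=1359/335 G=1] → run B
t=4: vr[A=1024/655 B=1447/423 E=1359/335 G=1] → run G
t=5: vr[A=1024/655 B=1447/423 E=1359/335 G=2] → run A
t=6: vr[A=2048/655 B=1447/423 E=1359/335 G=2] → run G
t=7: vr[A=2048/655 B=1447/423 E=1359/335 G=3] → run G
t=8: vr[A=2048/655 B=1447/423 E=1359/335 G=4] → run A
t=9: vr[A=3072/655 B=1447/423 E=1359/335 G=4] → run B
t=10: vr[A=3072/655 B=2471/423 E=1359/335 G=4] → run G
t=11: vr[A=3072/655 B=2471/423 E=1359/335 G=5] → run E
t=12: vr[A=3072/655 B=2471/423 G=5] → run A
t=13: vr[B=2471/423 G=5] → run G
t=14: vr[B=2471/423] → run B
t=15: vr[B=1165/141] → run B
t=16: vr[B=4519/423] → run B
t=17: (idle)
t=18: (idle)
t=19: (idle)

context switches = 14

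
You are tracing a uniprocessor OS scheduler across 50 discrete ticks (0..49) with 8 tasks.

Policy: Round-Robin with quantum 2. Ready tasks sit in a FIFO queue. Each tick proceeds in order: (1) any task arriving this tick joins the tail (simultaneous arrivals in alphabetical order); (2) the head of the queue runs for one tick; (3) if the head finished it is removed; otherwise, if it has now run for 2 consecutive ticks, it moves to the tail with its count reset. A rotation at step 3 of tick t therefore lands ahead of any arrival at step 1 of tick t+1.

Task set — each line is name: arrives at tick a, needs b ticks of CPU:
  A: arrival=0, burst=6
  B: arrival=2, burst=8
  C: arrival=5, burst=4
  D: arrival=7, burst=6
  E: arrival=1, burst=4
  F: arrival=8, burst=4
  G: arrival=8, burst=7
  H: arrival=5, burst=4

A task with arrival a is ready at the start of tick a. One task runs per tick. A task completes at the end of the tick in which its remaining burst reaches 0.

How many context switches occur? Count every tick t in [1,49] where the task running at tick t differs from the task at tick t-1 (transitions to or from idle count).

context switches = 21

t=0: queue=[A] q_used=0 → run A
t=1: queue=[A,E] q_used=1 → run A
t=2: queue=[E,A,B] q_used=0 → run E
t=3: queue=[E,A,B] q_used=1 → run E
t=4: queue=[A,B,E] q_used=0 → run A
t=5: queue=[A,B,E,C,H] q_used=1 → run A
t=6: queue=[B,E,C,H,A] q_used=0 → run B
t=7: queue=[B,E,C,H,A,D] q_used=1 → run B
t=8: queue=[E,C,H,A,D,B,F,G] q_used=0 → run E
t=9: queue=[E,C,H,A,D,B,F,G] q_used=1 → run E
t=10: queue=[C,H,A,D,B,F,G] q_used=0 → run C
t=11: queue=[C,H,A,D,B,F,G] q_used=1 → run C
t=12: queue=[H,A,D,B,F,G,C] q_used=0 → run H
t=13: queue=[H,A,D,B,F,G,C] q_used=1 → run H
t=14: queue=[A,D,B,F,G,C,H] q_used=0 → run A
t=15: queue=[A,D,B,F,G,C,H] q_used=1 → run A
t=16: queue=[D,B,F,G,C,H] q_used=0 → run D
t=17: queue=[D,B,F,G,C,H] q_used=1 → run D
t=18: queue=[B,F,G,C,H,D] q_used=0 → run B
t=19: queue=[B,F,G,C,H,D] q_used=1 → run B
t=20: queue=[F,G,C,H,D,B] q_used=0 → run F
t=21: queue=[F,G,C,H,D,B] q_used=1 → run F
t=22: queue=[G,C,H,D,B,F] q_used=0 → run G
t=23: queue=[G,C,H,D,B,F] q_used=1 → run G
t=24: queue=[C,H,D,B,F,G] q_used=0 → run C
t=25: queue=[C,H,D,B,F,G] q_used=1 → run C
t=26: queue=[H,D,B,F,G] q_used=0 → run H
t=27: queue=[H,D,B,F,G] q_used=1 → run H
t=28: queue=[D,B,F,G] q_used=0 → run D
t=29: queue=[D,B,F,G] q_used=1 → run D
t=30: queue=[B,F,G,D] q_used=0 → run B
t=31: queue=[B,F,G,D] q_used=1 → run B
t=32: queue=[F,G,D,B] q_used=0 → run F
t=33: queue=[F,G,D,B] q_used=1 → run F
t=34: queue=[G,D,B] q_used=0 → run G
t=35: queue=[G,D,B] q_used=1 → run G
t=36: queue=[D,B,G] q_used=0 → run D
t=37: queue=[D,B,G] q_used=1 → run D
t=38: queue=[B,G] q_used=0 → run B
t=39: queue=[B,G] q_used=1 → run B
t=40: queue=[G] q_used=0 → run G
t=41: queue=[G] q_used=1 → run G
t=42: queue=[G] q_used=0 → run G
t=43: (idle)
t=44: (idle)
t=45: (idle)
t=46: (idle)
t=47: (idle)
t=48: (idle)
t=49: (idle)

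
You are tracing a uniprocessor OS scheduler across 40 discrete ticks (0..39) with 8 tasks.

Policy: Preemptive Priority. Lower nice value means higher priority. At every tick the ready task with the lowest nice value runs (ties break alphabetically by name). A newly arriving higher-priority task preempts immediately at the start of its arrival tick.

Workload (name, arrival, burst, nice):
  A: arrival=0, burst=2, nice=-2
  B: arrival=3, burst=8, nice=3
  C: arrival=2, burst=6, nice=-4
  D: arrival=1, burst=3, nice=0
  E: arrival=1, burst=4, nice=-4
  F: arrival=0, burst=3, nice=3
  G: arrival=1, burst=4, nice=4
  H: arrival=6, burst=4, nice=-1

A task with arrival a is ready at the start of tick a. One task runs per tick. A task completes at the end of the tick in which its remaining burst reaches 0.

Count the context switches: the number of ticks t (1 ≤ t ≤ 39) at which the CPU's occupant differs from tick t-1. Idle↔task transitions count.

context switches = 10

t=0: ready={A,F} → run A
t=1: ready={A,D,E,F,G} → run E
t=2: ready={A,C,D,E,F,G} → run C
t=3: ready={A,B,C,D,E,F,G} → run C
t=4: ready={A,B,C,D,E,F,G} → run C
t=5: ready={A,B,C,D,E,F,G} → run C
t=6: ready={A,B,C,D,E,F,G,H} → run C
t=7: ready={A,B,C,D,E,F,G,H} → run C
t=8: ready={A,B,D,E,F,G,H} → run E
t=9: ready={A,B,D,E,F,G,H} → run E
t=10: ready={A,B,D,E,F,G,H} → run E
t=11: ready={A,B,D,F,G,H} → run A
t=12: ready={B,D,F,G,H} → run H
t=13: ready={B,D,F,G,H} → run H
t=14: ready={B,D,F,G,H} → run H
t=15: ready={B,D,F,G,H} → run H
t=16: ready={B,D,F,G} → run D
t=17: ready={B,D,F,G} → run D
t=18: ready={B,D,F,G} → run D
t=19: ready={B,F,G} → run B
t=20: ready={B,F,G} → run B
t=21: ready={B,F,G} → run B
t=22: ready={B,F,G} → run B
t=23: ready={B,F,G} → run B
t=24: ready={B,F,G} → run B
t=25: ready={B,F,G} → run B
t=26: ready={B,F,G} → run B
t=27: ready={F,G} → run F
t=28: ready={F,G} → run F
t=29: ready={F,G} → run F
t=30: ready={G} → run G
t=31: ready={G} → run G
t=32: ready={G} → run G
t=33: ready={G} → run G
t=34: (idle)
t=35: (idle)
t=36: (idle)
t=37: (idle)
t=38: (idle)
t=39: (idle)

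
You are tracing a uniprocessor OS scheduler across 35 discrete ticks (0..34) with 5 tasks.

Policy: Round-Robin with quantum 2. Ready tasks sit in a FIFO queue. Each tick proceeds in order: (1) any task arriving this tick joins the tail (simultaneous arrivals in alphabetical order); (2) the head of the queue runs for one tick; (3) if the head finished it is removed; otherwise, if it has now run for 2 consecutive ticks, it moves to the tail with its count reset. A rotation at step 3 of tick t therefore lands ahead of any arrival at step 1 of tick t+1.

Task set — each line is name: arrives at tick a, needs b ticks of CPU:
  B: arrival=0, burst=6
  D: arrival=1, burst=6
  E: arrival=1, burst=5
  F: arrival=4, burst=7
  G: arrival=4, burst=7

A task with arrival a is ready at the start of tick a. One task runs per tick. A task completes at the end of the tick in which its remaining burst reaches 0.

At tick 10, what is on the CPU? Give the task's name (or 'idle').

t=0: queue=[B] q_used=0 → run B
t=1: queue=[B,D,E] q_used=1 → run B
t=2: queue=[D,E,B] q_used=0 → run D
t=3: queue=[D,E,B] q_used=1 → run D
t=4: queue=[E,B,D,F,G] q_used=0 → run E
t=5: queue=[E,B,D,F,G] q_used=1 → run E
t=6: queue=[B,D,F,G,E] q_used=0 → run B
t=7: queue=[B,D,F,G,E] q_used=1 → run B
t=8: queue=[D,F,G,E,B] q_used=0 → run D
t=9: queue=[D,F,G,E,B] q_used=1 → run D
t=10: queue=[F,G,E,B,D] q_used=0 → run F
t=11: queue=[F,G,E,B,D] q_used=1 → run F
t=12: queue=[G,E,B,D,F] q_used=0 → run G
t=13: queue=[G,E,B,D,F] q_used=1 → run G
t=14: queue=[E,B,D,F,G] q_used=0 → run E
t=15: queue=[E,B,D,F,G] q_used=1 → run E
t=16: queue=[B,D,F,G,E] q_used=0 → run B
t=17: queue=[B,D,F,G,E] q_used=1 → run B
t=18: queue=[D,F,G,E] q_used=0 → run D
t=19: queue=[D,F,G,E] q_used=1 → run D
t=20: queue=[F,G,E] q_used=0 → run F
t=21: queue=[F,G,E] q_used=1 → run F
t=22: queue=[G,E,F] q_used=0 → run G
t=23: queue=[G,E,F] q_used=1 → run G
t=24: queue=[E,F,G] q_used=0 → run E
t=25: queue=[F,G] q_used=0 → run F
t=26: queue=[F,G] q_used=1 → run F
t=27: queue=[G,F] q_used=0 → run G
t=28: queue=[G,F] q_used=1 → run G
t=29: queue=[F,G] q_used=0 → run F
t=30: queue=[G] q_used=0 → run G
t=31: (idle)
t=32: (idle)
t=33: (idle)
t=34: (idle)

running at tick 10 = F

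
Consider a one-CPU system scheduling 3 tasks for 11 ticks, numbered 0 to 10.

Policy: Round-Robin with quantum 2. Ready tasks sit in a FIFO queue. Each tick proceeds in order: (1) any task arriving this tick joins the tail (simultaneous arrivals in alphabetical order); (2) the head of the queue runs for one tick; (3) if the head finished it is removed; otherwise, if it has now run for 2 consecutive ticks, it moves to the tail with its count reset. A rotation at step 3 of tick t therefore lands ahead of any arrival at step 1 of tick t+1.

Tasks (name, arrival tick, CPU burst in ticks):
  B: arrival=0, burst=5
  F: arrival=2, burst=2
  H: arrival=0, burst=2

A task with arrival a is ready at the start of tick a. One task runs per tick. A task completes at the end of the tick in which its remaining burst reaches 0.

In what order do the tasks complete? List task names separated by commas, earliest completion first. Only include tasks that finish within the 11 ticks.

completion order = H, F, B

t=0: queue=[B,H] q_used=0 → run B
t=1: queue=[B,H] q_used=1 → run B
t=2: queue=[H,B,F] q_used=0 → run H
t=3: queue=[H,B,F] q_used=1 → run H
t=4: queue=[B,F] q_used=0 → run B
t=5: queue=[B,F] q_used=1 → run B
t=6: queue=[F,B] q_used=0 → run F
t=7: queue=[F,B] q_used=1 → run F
t=8: queue=[B] q_used=0 → run B
t=9: (idle)
t=10: (idle)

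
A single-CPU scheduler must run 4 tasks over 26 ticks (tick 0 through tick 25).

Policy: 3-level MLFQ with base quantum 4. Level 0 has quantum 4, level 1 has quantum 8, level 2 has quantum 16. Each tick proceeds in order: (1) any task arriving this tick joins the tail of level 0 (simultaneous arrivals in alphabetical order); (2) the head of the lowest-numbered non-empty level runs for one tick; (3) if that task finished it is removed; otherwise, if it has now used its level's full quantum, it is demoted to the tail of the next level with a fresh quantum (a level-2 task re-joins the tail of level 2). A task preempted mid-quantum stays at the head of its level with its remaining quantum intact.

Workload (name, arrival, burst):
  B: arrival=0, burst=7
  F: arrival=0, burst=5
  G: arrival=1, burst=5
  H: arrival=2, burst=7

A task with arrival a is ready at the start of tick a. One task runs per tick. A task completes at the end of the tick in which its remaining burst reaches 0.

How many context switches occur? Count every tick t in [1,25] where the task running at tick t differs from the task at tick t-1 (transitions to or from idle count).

context switches = 8

t=0: L0/L1/L2 = BF/-/- → run B
t=1: L0/L1/L2 = BFG/-/- → run B
t=2: L0/L1/L2 = BFGH/-/- → run B
t=3: L0/L1/L2 = BFGH/-/- → run B
t=4: L0/L1/L2 = FGH/B/- → run F
t=5: L0/L1/L2 = FGH/B/- → run F
t=6: L0/L1/L2 = FGH/B/- → run F
t=7: L0/L1/L2 = FGH/B/- → run F
t=8: L0/L1/L2 = GH/BF/- → run G
t=9: L0/L1/L2 = GH/BF/- → run G
t=10: L0/L1/L2 = GH/BF/- → run G
t=11: L0/L1/L2 = GH/BF/- → run G
t=12: L0/L1/L2 = H/BFG/- → run H
t=13: L0/L1/L2 = H/BFG/- → run H
t=14: L0/L1/L2 = H/BFG/- → run H
t=15: L0/L1/L2 = H/BFG/- → run H
t=16: L0/L1/L2 = -/BFGH/- → run B
t=17: L0/L1/L2 = -/BFGH/- → run B
t=18: L0/L1/L2 = -/BFGH/- → run B
t=19: L0/L1/L2 = -/FGH/- → run F
t=20: L0/L1/L2 = -/GH/- → run G
t=21: L0/L1/L2 = -/H/- → run H
t=22: L0/L1/L2 = -/H/- → run H
t=23: L0/L1/L2 = -/H/- → run H
t=24: (idle)
t=25: (idle)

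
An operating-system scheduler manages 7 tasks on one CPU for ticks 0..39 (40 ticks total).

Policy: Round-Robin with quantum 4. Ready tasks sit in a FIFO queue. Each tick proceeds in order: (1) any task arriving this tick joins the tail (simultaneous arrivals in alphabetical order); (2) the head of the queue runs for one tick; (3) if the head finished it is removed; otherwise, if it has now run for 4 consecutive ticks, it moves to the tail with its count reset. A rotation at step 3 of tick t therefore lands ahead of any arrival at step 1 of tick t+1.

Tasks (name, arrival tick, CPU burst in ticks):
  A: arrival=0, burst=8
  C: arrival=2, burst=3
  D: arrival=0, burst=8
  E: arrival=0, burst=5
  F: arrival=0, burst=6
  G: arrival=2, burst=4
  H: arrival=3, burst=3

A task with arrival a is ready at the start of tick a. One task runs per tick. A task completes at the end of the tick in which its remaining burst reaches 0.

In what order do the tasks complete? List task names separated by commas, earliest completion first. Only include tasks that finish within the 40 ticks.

completion order = C, G, H, A, D, E, F

t=0: queue=[A,D,E,F] q_used=0 → run A
t=1: queue=[A,D,E,F] q_used=1 → run A
t=2: queue=[A,D,E,F,C,G] q_used=2 → run A
t=3: queue=[A,D,E,F,C,G,H] q_used=3 → run A
t=4: queue=[D,E,F,C,G,H,A] q_used=0 → run D
t=5: queue=[D,E,F,C,G,H,A] q_used=1 → run D
t=6: queue=[D,E,F,C,G,H,A] q_used=2 → run D
t=7: queue=[D,E,F,C,G,H,A] q_used=3 → run D
t=8: queue=[E,F,C,G,H,A,D] q_used=0 → run E
t=9: queue=[E,F,C,G,H,A,D] q_used=1 → run E
t=10: queue=[E,F,C,G,H,A,D] q_used=2 → run E
t=11: queue=[E,F,C,G,H,A,D] q_used=3 → run E
t=12: queue=[F,C,G,H,A,D,E] q_used=0 → run F
t=13: queue=[F,C,G,H,A,D,E] q_used=1 → run F
t=14: queue=[F,C,G,H,A,D,E] q_used=2 → run F
t=15: queue=[F,C,G,H,A,D,E] q_used=3 → run F
t=16: queue=[C,G,H,A,D,E,F] q_used=0 → run C
t=17: queue=[C,G,H,A,D,E,F] q_used=1 → run C
t=18: queue=[C,G,H,A,D,E,F] q_used=2 → run C
t=19: queue=[G,H,A,D,E,F] q_used=0 → run G
t=20: queue=[G,H,A,D,E,F] q_used=1 → run G
t=21: queue=[G,H,A,D,E,F] q_used=2 → run G
t=22: queue=[G,H,A,D,E,F] q_used=3 → run G
t=23: queue=[H,A,D,E,F] q_used=0 → run H
t=24: queue=[H,A,D,E,F] q_used=1 → run H
t=25: queue=[H,A,D,E,F] q_used=2 → run H
t=26: queue=[A,D,E,F] q_used=0 → run A
t=27: queue=[A,D,E,F] q_used=1 → run A
t=28: queue=[A,D,E,F] q_used=2 → run A
t=29: queue=[A,D,E,F] q_used=3 → run A
t=30: queue=[D,E,F] q_used=0 → run D
t=31: queue=[D,E,F] q_used=1 → run D
t=32: queue=[D,E,F] q_used=2 → run D
t=33: queue=[D,E,F] q_used=3 → run D
t=34: queue=[E,F] q_used=0 → run E
t=35: queue=[F] q_used=0 → run F
t=36: queue=[F] q_used=1 → run F
t=37: (idle)
t=38: (idle)
t=39: (idle)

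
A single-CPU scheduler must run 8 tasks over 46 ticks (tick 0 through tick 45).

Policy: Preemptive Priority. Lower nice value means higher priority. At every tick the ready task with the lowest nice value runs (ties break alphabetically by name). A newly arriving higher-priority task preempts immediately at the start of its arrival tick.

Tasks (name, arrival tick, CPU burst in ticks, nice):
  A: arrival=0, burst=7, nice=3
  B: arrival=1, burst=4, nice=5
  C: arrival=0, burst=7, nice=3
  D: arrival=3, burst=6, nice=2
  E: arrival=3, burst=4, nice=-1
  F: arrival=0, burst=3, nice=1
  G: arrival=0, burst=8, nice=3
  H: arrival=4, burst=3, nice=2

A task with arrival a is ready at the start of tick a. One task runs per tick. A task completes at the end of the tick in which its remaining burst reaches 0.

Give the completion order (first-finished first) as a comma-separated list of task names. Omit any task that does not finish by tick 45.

completion order = F, E, D, H, A, C, G, B

t=0: ready={A,C,F,G} → run F
t=1: ready={A,B,C,F,G} → run F
t=2: ready={A,B,C,F,G} → run F
t=3: ready={A,B,C,D,E,G} → run E
t=4: ready={A,B,C,D,E,G,H} → run E
t=5: ready={A,B,C,D,E,G,H} → run E
t=6: ready={A,B,C,D,E,G,H} → run E
t=7: ready={A,B,C,D,G,H} → run D
t=8: ready={A,B,C,D,G,H} → run D
t=9: ready={A,B,C,D,G,H} → run D
t=10: ready={A,B,C,D,G,H} → run D
t=11: ready={A,B,C,D,G,H} → run D
t=12: ready={A,B,C,D,G,H} → run D
t=13: ready={A,B,C,G,H} → run H
t=14: ready={A,B,C,G,H} → run H
t=15: ready={A,B,C,G,H} → run H
t=16: ready={A,B,C,G} → run A
t=17: ready={A,B,C,G} → run A
t=18: ready={A,B,C,G} → run A
t=19: ready={A,B,C,G} → run A
t=20: ready={A,B,C,G} → run A
t=21: ready={A,B,C,G} → run A
t=22: ready={A,B,C,G} → run A
t=23: ready={B,C,G} → run C
t=24: ready={B,C,G} → run C
t=25: ready={B,C,G} → run C
t=26: ready={B,C,G} → run C
t=27: ready={B,C,G} → run C
t=28: ready={B,C,G} → run C
t=29: ready={B,C,G} → run C
t=30: ready={B,G} → run G
t=31: ready={B,G} → run G
t=32: ready={B,G} → run G
t=33: ready={B,G} → run G
t=34: ready={B,G} → run G
t=35: ready={B,G} → run G
t=36: ready={B,G} → run G
t=37: ready={B,G} → run G
t=38: ready={B} → run B
t=39: ready={B} → run B
t=40: ready={B} → run B
t=41: ready={B} → run B
t=42: (idle)
t=43: (idle)
t=44: (idle)
t=45: (idle)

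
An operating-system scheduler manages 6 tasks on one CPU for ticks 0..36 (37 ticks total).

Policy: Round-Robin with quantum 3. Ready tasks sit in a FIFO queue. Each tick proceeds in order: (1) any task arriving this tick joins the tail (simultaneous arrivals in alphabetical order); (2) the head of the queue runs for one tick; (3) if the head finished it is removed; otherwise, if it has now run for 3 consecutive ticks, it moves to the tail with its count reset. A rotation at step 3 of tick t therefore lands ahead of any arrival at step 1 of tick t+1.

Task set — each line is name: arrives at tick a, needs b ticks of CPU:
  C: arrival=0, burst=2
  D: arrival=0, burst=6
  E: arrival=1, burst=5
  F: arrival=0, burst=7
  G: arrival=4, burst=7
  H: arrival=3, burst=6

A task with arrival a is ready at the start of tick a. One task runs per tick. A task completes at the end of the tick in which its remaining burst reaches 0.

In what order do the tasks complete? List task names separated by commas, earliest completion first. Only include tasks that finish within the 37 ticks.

completion order = C, D, E, H, F, G

t=0: queue=[C,D,F] q_used=0 → run C
t=1: queue=[C,D,F,E] q_used=1 → run C
t=2: queue=[D,F,E] q_used=0 → run D
t=3: queue=[D,F,E,H] q_used=1 → run D
t=4: queue=[D,F,E,H,G] q_used=2 → run D
t=5: queue=[F,E,H,G,D] q_used=0 → run F
t=6: queue=[F,E,H,G,D] q_used=1 → run F
t=7: queue=[F,E,H,G,D] q_used=2 → run F
t=8: queue=[E,H,G,D,F] q_used=0 → run E
t=9: queue=[E,H,G,D,F] q_used=1 → run E
t=10: queue=[E,H,G,D,F] q_used=2 → run E
t=11: queue=[H,G,D,F,E] q_used=0 → run H
t=12: queue=[H,G,D,F,E] q_used=1 → run H
t=13: queue=[H,G,D,F,E] q_used=2 → run H
t=14: queue=[G,D,F,E,H] q_used=0 → run G
t=15: queue=[G,D,F,E,H] q_used=1 → run G
t=16: queue=[G,D,F,E,H] q_used=2 → run G
t=17: queue=[D,F,E,H,G] q_used=0 → run D
t=18: queue=[D,F,E,H,G] q_used=1 → run D
t=19: queue=[D,F,E,H,G] q_used=2 → run D
t=20: queue=[F,E,H,G] q_used=0 → run F
t=21: queue=[F,E,H,G] q_used=1 → run F
t=22: queue=[F,E,H,G] q_used=2 → run F
t=23: queue=[E,H,G,F] q_used=0 → run E
t=24: queue=[E,H,G,F] q_used=1 → run E
t=25: queue=[H,G,F] q_used=0 → run H
t=26: queue=[H,G,F] q_used=1 → run H
t=27: queue=[H,G,F] q_used=2 → run H
t=28: queue=[G,F] q_used=0 → run G
t=29: queue=[G,F] q_used=1 → run G
t=30: queue=[G,F] q_used=2 → run G
t=31: queue=[F,G] q_used=0 → run F
t=32: queue=[G] q_used=0 → run G
t=33: (idle)
t=34: (idle)
t=35: (idle)
t=36: (idle)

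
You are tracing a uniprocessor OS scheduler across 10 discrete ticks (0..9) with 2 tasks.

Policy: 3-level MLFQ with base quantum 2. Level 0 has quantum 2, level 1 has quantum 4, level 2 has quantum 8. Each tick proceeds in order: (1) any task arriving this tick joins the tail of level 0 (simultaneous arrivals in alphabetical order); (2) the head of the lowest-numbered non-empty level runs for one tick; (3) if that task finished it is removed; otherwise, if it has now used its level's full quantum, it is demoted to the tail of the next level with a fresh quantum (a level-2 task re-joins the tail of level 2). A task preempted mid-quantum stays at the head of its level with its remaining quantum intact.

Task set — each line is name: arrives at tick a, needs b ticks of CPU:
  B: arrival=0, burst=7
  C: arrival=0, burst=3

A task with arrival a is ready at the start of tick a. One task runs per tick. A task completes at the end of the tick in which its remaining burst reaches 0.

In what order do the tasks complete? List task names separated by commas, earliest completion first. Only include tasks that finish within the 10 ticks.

t=0: L0/L1/L2 = BC/-/- → run B
t=1: L0/L1/L2 = BC/-/- → run B
t=2: L0/L1/L2 = C/B/- → run C
t=3: L0/L1/L2 = C/B/- → run C
t=4: L0/L1/L2 = -/BC/- → run B
t=5: L0/L1/L2 = -/BC/- → run B
t=6: L0/L1/L2 = -/BC/- → run B
t=7: L0/L1/L2 = -/BC/- → run B
t=8: L0/L1/L2 = -/C/B → run C
t=9: L0/L1/L2 = -/-/B → run B

completion order = C, B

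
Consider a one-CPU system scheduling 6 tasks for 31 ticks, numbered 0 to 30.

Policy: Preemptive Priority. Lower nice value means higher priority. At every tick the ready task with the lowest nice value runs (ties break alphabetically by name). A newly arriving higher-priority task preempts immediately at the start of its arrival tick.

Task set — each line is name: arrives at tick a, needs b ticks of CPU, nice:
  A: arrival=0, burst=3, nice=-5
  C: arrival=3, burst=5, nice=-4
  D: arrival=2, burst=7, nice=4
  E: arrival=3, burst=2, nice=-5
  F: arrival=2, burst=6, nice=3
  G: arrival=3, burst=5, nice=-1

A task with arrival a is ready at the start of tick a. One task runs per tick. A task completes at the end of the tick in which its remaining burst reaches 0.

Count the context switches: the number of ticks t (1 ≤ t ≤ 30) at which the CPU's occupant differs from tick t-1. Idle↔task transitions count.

context switches = 6

t=0: ready={A} → run A
t=1: ready={A} → run A
t=2: ready={A,D,F} → run A
t=3: ready={C,D,E,F,G} → run E
t=4: ready={C,D,E,F,G} → run E
t=5: ready={C,D,F,G} → run C
t=6: ready={C,D,F,G} → run C
t=7: ready={C,D,F,G} → run C
t=8: ready={C,D,F,G} → run C
t=9: ready={C,D,F,G} → run C
t=10: ready={D,F,G} → run G
t=11: ready={D,F,G} → run G
t=12: ready={D,F,G} → run G
t=13: ready={D,F,G} → run G
t=14: ready={D,F,G} → run G
t=15: ready={D,F} → run F
t=16: ready={D,F} → run F
t=17: ready={D,F} → run F
t=18: ready={D,F} → run F
t=19: ready={D,F} → run F
t=20: ready={D,F} → run F
t=21: ready={D} → run D
t=22: ready={D} → run D
t=23: ready={D} → run D
t=24: ready={D} → run D
t=25: ready={D} → run D
t=26: ready={D} → run D
t=27: ready={D} → run D
t=28: (idle)
t=29: (idle)
t=30: (idle)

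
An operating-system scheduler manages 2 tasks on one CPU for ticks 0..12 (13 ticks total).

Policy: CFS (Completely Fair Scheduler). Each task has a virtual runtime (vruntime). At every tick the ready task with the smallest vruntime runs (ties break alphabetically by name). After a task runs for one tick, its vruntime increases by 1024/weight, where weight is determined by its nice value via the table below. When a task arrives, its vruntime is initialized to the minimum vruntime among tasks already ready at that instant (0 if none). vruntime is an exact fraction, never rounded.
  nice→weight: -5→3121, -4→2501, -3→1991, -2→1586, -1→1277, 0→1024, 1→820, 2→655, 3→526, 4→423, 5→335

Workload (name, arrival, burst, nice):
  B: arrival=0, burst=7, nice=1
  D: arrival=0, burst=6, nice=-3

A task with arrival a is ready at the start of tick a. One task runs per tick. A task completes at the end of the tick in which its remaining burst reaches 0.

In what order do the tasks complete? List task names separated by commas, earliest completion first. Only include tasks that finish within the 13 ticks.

completion order = D, B

t=0: vr[B=0 D=0] → run B
t=1: vr[B=256/205 D=0] → run D
t=2: vr[B=256/205 D=1024/1991] → run D
t=3: vr[B=256/205 D=2048/1991] → run D
t=4: vr[B=256/205 D=3072/1991] → run B
t=5: vr[B=512/205 D=3072/1991] → run D
t=6: vr[B=512/205 D=4096/1991] → run D
t=7: vr[B=512/205 D=5120/1991] → run B
t=8: vr[B=768/205 D=5120/1991] → run D
t=9: vr[B=768/205] → run B
t=10: vr[B=1024/205] → run B
t=11: vr[B=256/41] → run B
t=12: vr[B=1536/205] → run B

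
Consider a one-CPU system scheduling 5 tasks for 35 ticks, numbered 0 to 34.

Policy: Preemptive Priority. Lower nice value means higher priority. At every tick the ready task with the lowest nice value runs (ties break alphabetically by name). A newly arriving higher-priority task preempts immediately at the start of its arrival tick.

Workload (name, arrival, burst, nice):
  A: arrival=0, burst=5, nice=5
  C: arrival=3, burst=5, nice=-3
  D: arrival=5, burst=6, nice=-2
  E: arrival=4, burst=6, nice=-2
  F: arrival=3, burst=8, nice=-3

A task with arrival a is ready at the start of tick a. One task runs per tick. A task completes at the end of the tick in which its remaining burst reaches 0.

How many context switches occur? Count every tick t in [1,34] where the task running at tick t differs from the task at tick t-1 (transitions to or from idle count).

t=0: ready={A} → run A
t=1: ready={A} → run A
t=2: ready={A} → run A
t=3: ready={A,C,F} → run C
t=4: ready={A,C,E,F} → run C
t=5: ready={A,C,D,E,F} → run C
t=6: ready={A,C,D,E,F} → run C
t=7: ready={A,C,D,E,F} → run C
t=8: ready={A,D,E,F} → run F
t=9: ready={A,D,E,F} → run F
t=10: ready={A,D,E,F} → run F
t=11: ready={A,D,E,F} → run F
t=12: ready={A,D,E,F} → run F
t=13: ready={A,D,E,F} → run F
t=14: ready={A,D,E,F} → run F
t=15: ready={A,D,E,F} → run F
t=16: ready={A,D,E} → run D
t=17: ready={A,D,E} → run D
t=18: ready={A,D,E} → run D
t=19: ready={A,D,E} → run D
t=20: ready={A,D,E} → run D
t=21: ready={A,D,E} → run D
t=22: ready={A,E} → run E
t=23: ready={A,E} → run E
t=24: ready={A,E} → run E
t=25: ready={A,E} → run E
t=26: ready={A,E} → run E
t=27: ready={A,E} → run E
t=28: ready={A} → run A
t=29: ready={A} → run A
t=30: (idle)
t=31: (idle)
t=32: (idle)
t=33: (idle)
t=34: (idle)

context switches = 6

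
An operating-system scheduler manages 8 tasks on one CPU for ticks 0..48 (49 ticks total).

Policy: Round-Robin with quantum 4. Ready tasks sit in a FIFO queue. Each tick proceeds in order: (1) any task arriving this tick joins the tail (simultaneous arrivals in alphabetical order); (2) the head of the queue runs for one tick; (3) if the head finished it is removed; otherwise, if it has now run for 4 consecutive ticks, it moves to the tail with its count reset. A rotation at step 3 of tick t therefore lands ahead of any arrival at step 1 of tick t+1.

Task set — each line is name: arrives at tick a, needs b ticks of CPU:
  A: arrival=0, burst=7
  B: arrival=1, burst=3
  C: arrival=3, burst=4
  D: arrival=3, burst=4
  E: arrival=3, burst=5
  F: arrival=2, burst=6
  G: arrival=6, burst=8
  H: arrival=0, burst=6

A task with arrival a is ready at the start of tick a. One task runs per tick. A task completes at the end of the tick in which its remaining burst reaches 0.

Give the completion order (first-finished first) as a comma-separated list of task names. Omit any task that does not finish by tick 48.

completion order = B, C, D, A, H, F, E, G

t=0: queue=[A,H] q_used=0 → run A
t=1: queue=[A,H,B] q_used=1 → run A
t=2: queue=[A,H,B,F] q_used=2 → run A
t=3: queue=[A,H,B,F,C,D,E] q_used=3 → run A
t=4: queue=[H,B,F,C,D,E,A] q_used=0 → run H
t=5: queue=[H,B,F,C,D,E,A] q_used=1 → run H
t=6: queue=[H,B,F,C,D,E,A,G] q_used=2 → run H
t=7: queue=[H,B,F,C,D,E,A,G] q_used=3 → run H
t=8: queue=[B,F,C,D,E,A,G,H] q_used=0 → run B
t=9: queue=[B,F,C,D,E,A,G,H] q_used=1 → run B
t=10: queue=[B,F,C,D,E,A,G,H] q_used=2 → run B
t=11: queue=[F,C,D,E,A,G,H] q_used=0 → run F
t=12: queue=[F,C,D,E,A,G,H] q_used=1 → run F
t=13: queue=[F,C,D,E,A,G,H] q_used=2 → run F
t=14: queue=[F,C,D,E,A,G,H] q_used=3 → run F
t=15: queue=[C,D,E,A,G,H,F] q_used=0 → run C
t=16: queue=[C,D,E,A,G,H,F] q_used=1 → run C
t=17: queue=[C,D,E,A,G,H,F] q_used=2 → run C
t=18: queue=[C,D,E,A,G,H,F] q_used=3 → run C
t=19: queue=[D,E,A,G,H,F] q_used=0 → run D
t=20: queue=[D,E,A,G,H,F] q_used=1 → run D
t=21: queue=[D,E,A,G,H,F] q_used=2 → run D
t=22: queue=[D,E,A,G,H,F] q_used=3 → run D
t=23: queue=[E,A,G,H,F] q_used=0 → run E
t=24: queue=[E,A,G,H,F] q_used=1 → run E
t=25: queue=[E,A,G,H,F] q_used=2 → run E
t=26: queue=[E,A,G,H,F] q_used=3 → run E
t=27: queue=[A,G,H,F,E] q_used=0 → run A
t=28: queue=[A,G,H,F,E] q_used=1 → run A
t=29: queue=[A,G,H,F,E] q_used=2 → run A
t=30: queue=[G,H,F,E] q_used=0 → run G
t=31: queue=[G,H,F,E] q_used=1 → run G
t=32: queue=[G,H,F,E] q_used=2 → run G
t=33: queue=[G,H,F,E] q_used=3 → run G
t=34: queue=[H,F,E,G] q_used=0 → run H
t=35: queue=[H,F,E,G] q_used=1 → run H
t=36: queue=[F,E,G] q_used=0 → run F
t=37: queue=[F,E,G] q_used=1 → run F
t=38: queue=[E,G] q_used=0 → run E
t=39: queue=[G] q_used=0 → run G
t=40: queue=[G] q_used=1 → run G
t=41: queue=[G] q_used=2 → run G
t=42: queue=[G] q_used=3 → run G
t=43: (idle)
t=44: (idle)
t=45: (idle)
t=46: (idle)
t=47: (idle)
t=48: (idle)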